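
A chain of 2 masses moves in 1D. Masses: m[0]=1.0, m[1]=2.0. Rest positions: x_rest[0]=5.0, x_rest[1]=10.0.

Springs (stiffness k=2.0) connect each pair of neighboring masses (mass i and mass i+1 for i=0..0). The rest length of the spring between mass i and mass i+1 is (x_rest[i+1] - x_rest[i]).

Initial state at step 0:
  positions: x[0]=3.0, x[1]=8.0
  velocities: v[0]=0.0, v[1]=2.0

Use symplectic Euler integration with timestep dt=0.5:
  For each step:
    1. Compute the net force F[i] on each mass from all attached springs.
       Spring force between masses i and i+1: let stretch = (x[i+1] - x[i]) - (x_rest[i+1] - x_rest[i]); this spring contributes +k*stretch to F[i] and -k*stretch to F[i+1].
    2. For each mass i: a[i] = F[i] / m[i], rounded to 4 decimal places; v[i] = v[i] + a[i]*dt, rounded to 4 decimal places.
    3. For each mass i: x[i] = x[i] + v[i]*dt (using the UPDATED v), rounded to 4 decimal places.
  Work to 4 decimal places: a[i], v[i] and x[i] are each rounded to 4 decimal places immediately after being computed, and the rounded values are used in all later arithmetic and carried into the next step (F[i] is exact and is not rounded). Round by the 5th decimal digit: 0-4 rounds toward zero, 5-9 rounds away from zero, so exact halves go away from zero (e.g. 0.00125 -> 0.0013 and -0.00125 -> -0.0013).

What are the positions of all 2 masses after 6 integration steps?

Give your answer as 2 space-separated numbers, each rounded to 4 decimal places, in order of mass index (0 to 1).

Step 0: x=[3.0000 8.0000] v=[0.0000 2.0000]
Step 1: x=[3.0000 9.0000] v=[0.0000 2.0000]
Step 2: x=[3.5000 9.7500] v=[1.0000 1.5000]
Step 3: x=[4.6250 10.1875] v=[2.2500 0.8750]
Step 4: x=[6.0313 10.4844] v=[2.8125 0.5938]
Step 5: x=[7.1641 10.9181] v=[2.2656 0.8673]
Step 6: x=[7.6739 11.6633] v=[1.0196 1.4903]

Answer: 7.6739 11.6633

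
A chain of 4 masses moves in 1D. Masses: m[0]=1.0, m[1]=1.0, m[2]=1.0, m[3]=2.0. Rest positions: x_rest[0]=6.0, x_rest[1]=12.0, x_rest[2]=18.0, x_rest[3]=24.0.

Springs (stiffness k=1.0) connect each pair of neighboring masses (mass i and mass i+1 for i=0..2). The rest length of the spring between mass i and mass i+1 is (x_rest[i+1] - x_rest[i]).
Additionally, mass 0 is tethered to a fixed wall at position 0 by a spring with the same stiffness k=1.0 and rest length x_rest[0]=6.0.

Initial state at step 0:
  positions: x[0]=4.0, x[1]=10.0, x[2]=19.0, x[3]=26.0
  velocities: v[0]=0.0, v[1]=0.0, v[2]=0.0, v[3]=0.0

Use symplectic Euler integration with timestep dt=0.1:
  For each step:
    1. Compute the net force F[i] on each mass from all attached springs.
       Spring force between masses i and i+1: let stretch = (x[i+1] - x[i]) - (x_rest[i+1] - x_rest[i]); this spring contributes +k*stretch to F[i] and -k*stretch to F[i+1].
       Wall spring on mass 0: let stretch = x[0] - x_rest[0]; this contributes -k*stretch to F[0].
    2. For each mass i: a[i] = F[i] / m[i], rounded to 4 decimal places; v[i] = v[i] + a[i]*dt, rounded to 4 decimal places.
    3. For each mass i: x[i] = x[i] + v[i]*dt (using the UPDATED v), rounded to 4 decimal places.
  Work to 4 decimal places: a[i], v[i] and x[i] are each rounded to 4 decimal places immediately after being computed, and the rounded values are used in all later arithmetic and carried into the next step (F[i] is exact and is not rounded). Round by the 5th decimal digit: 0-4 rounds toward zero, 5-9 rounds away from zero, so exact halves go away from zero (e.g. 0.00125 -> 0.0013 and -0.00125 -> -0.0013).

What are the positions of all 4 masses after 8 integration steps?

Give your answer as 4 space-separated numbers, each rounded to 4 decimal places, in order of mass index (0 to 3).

Answer: 4.6973 10.9619 18.4078 25.8059

Derivation:
Step 0: x=[4.0000 10.0000 19.0000 26.0000] v=[0.0000 0.0000 0.0000 0.0000]
Step 1: x=[4.0200 10.0300 18.9800 25.9950] v=[0.2000 0.3000 -0.2000 -0.0500]
Step 2: x=[4.0599 10.0894 18.9407 25.9849] v=[0.3990 0.5940 -0.3935 -0.1008]
Step 3: x=[4.1195 10.1770 18.8833 25.9696] v=[0.5960 0.8762 -0.5742 -0.1530]
Step 4: x=[4.1985 10.2911 18.8097 25.9489] v=[0.7898 1.1411 -0.7362 -0.2073]
Step 5: x=[4.2964 10.4295 18.7223 25.9225] v=[0.9792 1.3837 -0.8741 -0.2643]
Step 6: x=[4.4127 10.5895 18.6240 25.8901] v=[1.1629 1.5997 -0.9834 -0.3243]
Step 7: x=[4.5466 10.7681 18.5180 25.8513] v=[1.3393 1.7855 -1.0602 -0.3876]
Step 8: x=[4.6973 10.9619 18.4078 25.8059] v=[1.5068 1.9383 -1.1019 -0.4543]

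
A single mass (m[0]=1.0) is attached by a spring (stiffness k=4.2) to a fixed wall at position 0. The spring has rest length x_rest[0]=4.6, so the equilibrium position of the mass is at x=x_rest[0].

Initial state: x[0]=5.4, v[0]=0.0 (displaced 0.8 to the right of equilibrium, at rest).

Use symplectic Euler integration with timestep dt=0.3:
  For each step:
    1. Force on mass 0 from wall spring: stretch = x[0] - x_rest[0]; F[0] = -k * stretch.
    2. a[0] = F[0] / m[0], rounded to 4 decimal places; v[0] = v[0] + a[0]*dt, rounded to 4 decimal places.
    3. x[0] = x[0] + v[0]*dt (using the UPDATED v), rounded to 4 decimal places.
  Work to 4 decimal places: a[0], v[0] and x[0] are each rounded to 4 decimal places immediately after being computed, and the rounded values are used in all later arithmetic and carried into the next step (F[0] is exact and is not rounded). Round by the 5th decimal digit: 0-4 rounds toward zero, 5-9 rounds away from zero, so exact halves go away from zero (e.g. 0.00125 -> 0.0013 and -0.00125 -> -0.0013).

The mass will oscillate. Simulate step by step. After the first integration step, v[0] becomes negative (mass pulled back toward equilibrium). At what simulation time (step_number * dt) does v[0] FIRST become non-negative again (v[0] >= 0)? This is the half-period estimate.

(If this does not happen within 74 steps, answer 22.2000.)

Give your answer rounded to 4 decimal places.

Step 0: x=[5.4000] v=[0.0000]
Step 1: x=[5.0976] v=[-1.0080]
Step 2: x=[4.6071] v=[-1.6350]
Step 3: x=[4.1139] v=[-1.6439]
Step 4: x=[3.8045] v=[-1.0314]
Step 5: x=[3.7958] v=[-0.0291]
Step 6: x=[4.0911] v=[0.9842]
First v>=0 after going negative at step 6, time=1.8000

Answer: 1.8000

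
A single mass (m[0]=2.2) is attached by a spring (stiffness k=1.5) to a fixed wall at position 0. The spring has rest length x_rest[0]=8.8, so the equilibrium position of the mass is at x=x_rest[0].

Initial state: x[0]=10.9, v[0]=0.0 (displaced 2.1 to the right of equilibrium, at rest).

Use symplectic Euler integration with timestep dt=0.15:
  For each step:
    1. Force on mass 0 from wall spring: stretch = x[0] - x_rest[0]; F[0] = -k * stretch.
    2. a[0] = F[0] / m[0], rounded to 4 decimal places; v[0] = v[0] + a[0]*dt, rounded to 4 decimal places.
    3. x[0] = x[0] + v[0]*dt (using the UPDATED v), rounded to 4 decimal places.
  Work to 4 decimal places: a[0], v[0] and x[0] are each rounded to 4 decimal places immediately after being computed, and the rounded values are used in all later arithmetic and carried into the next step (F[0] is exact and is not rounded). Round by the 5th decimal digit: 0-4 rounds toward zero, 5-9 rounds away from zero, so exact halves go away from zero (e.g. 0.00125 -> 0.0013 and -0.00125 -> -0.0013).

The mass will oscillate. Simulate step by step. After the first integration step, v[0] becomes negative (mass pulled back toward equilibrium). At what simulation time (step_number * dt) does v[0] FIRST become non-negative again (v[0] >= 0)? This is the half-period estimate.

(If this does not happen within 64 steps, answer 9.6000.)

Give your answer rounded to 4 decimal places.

Step 0: x=[10.9000] v=[0.0000]
Step 1: x=[10.8678] v=[-0.2148]
Step 2: x=[10.8039] v=[-0.4263]
Step 3: x=[10.7092] v=[-0.6312]
Step 4: x=[10.5852] v=[-0.8265]
Step 5: x=[10.4338] v=[-1.0091]
Step 6: x=[10.2574] v=[-1.1762]
Step 7: x=[10.0586] v=[-1.3253]
Step 8: x=[9.8405] v=[-1.4540]
Step 9: x=[9.6064] v=[-1.5604]
Step 10: x=[9.3600] v=[-1.6429]
Step 11: x=[9.1050] v=[-1.7002]
Step 12: x=[8.8453] v=[-1.7314]
Step 13: x=[8.5849] v=[-1.7360]
Step 14: x=[8.3278] v=[-1.7140]
Step 15: x=[8.0779] v=[-1.6657]
Step 16: x=[7.8391] v=[-1.5919]
Step 17: x=[7.6151] v=[-1.4936]
Step 18: x=[7.4092] v=[-1.3724]
Step 19: x=[7.2247] v=[-1.2302]
Step 20: x=[7.0643] v=[-1.0691]
Step 21: x=[6.9306] v=[-0.8916]
Step 22: x=[6.8255] v=[-0.7004]
Step 23: x=[6.7507] v=[-0.4985]
Step 24: x=[6.7074] v=[-0.2889]
Step 25: x=[6.6962] v=[-0.0749]
Step 26: x=[6.7172] v=[0.1403]
First v>=0 after going negative at step 26, time=3.9000

Answer: 3.9000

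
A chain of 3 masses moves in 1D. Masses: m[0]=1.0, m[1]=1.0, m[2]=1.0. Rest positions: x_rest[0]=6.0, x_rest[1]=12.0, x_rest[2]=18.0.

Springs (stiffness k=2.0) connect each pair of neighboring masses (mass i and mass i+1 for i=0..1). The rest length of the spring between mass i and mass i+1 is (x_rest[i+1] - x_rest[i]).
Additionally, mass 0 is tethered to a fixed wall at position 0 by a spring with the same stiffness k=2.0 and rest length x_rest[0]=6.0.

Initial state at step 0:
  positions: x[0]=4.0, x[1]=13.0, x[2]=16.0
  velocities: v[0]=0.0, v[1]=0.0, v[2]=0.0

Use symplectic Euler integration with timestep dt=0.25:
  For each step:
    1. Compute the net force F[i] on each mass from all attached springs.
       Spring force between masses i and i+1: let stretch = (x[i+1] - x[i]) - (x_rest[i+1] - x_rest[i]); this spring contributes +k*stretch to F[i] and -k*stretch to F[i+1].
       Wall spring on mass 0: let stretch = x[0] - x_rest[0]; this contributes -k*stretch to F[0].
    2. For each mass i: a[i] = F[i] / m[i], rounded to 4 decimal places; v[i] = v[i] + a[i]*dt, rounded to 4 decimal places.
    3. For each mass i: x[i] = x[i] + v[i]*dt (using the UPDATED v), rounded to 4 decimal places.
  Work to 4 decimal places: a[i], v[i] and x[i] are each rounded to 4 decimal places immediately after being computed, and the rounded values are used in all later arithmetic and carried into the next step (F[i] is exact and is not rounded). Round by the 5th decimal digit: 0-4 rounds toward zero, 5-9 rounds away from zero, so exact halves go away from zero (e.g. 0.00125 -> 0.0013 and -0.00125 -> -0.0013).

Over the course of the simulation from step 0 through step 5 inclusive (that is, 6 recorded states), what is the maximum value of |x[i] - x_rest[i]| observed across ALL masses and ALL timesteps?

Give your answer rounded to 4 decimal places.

Step 0: x=[4.0000 13.0000 16.0000] v=[0.0000 0.0000 0.0000]
Step 1: x=[4.6250 12.2500 16.3750] v=[2.5000 -3.0000 1.5000]
Step 2: x=[5.6250 11.0625 16.9844] v=[4.0000 -4.7500 2.4375]
Step 3: x=[6.6016 9.9356 17.6036] v=[3.9063 -4.5078 2.4766]
Step 4: x=[7.1697 9.3504 18.0143] v=[2.2725 -2.3408 1.6426]
Step 5: x=[7.1142 9.5756 18.0920] v=[-0.2220 0.9008 0.3107]
Max displacement = 2.6496

Answer: 2.6496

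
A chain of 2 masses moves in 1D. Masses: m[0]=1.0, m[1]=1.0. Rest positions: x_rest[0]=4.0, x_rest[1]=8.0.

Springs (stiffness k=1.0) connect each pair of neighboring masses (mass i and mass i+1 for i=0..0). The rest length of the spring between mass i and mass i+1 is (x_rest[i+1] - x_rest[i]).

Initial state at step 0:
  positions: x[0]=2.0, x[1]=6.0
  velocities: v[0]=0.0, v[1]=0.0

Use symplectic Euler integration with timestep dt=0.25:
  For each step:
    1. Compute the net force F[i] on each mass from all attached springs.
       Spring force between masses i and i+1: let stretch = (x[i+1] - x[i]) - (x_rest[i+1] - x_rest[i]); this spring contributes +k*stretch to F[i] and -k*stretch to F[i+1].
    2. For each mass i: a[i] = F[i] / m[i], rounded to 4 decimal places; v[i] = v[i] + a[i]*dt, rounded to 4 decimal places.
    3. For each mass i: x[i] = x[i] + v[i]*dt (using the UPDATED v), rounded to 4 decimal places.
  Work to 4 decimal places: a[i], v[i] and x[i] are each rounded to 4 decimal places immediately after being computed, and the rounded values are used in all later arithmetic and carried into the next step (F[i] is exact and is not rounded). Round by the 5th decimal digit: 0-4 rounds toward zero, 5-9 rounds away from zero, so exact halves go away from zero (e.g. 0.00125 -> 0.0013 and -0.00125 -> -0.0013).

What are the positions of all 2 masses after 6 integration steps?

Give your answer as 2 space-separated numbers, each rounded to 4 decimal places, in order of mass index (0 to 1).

Step 0: x=[2.0000 6.0000] v=[0.0000 0.0000]
Step 1: x=[2.0000 6.0000] v=[0.0000 0.0000]
Step 2: x=[2.0000 6.0000] v=[0.0000 0.0000]
Step 3: x=[2.0000 6.0000] v=[0.0000 0.0000]
Step 4: x=[2.0000 6.0000] v=[0.0000 0.0000]
Step 5: x=[2.0000 6.0000] v=[0.0000 0.0000]
Step 6: x=[2.0000 6.0000] v=[0.0000 0.0000]

Answer: 2.0000 6.0000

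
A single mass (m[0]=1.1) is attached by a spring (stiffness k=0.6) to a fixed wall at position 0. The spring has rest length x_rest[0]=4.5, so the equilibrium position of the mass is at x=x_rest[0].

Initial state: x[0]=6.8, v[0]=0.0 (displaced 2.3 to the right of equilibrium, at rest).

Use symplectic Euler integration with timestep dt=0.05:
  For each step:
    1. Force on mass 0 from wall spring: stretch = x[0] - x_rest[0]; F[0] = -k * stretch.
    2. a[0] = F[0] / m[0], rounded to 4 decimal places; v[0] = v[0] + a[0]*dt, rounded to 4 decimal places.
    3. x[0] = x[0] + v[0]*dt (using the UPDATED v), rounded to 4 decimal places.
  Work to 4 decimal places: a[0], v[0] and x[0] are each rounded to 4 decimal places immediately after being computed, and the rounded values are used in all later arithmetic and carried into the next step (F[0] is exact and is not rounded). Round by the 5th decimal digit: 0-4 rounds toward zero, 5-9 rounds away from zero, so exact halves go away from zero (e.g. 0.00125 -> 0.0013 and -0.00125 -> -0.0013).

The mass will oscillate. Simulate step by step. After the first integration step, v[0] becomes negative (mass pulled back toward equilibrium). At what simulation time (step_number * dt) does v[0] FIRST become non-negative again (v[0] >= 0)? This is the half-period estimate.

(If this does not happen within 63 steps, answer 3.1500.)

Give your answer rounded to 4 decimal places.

Step 0: x=[6.8000] v=[0.0000]
Step 1: x=[6.7969] v=[-0.0627]
Step 2: x=[6.7906] v=[-0.1253]
Step 3: x=[6.7812] v=[-0.1878]
Step 4: x=[6.7687] v=[-0.2500]
Step 5: x=[6.7531] v=[-0.3119]
Step 6: x=[6.7344] v=[-0.3734]
Step 7: x=[6.7127] v=[-0.4343]
Step 8: x=[6.6880] v=[-0.4946]
Step 9: x=[6.6603] v=[-0.5543]
Step 10: x=[6.6296] v=[-0.6132]
Step 11: x=[6.5960] v=[-0.6713]
Step 12: x=[6.5596] v=[-0.7285]
Step 13: x=[6.5204] v=[-0.7847]
Step 14: x=[6.4784] v=[-0.8398]
Step 15: x=[6.4337] v=[-0.8938]
Step 16: x=[6.3864] v=[-0.9465]
Step 17: x=[6.3365] v=[-0.9979]
Step 18: x=[6.2841] v=[-1.0480]
Step 19: x=[6.2293] v=[-1.0967]
Step 20: x=[6.1721] v=[-1.1439]
Step 21: x=[6.1126] v=[-1.1895]
Step 22: x=[6.0509] v=[-1.2335]
Step 23: x=[5.9871] v=[-1.2758]
Step 24: x=[5.9213] v=[-1.3164]
Step 25: x=[5.8535] v=[-1.3552]
Step 26: x=[5.7839] v=[-1.3921]
Step 27: x=[5.7125] v=[-1.4271]
Step 28: x=[5.6395] v=[-1.4602]
Step 29: x=[5.5649] v=[-1.4913]
Step 30: x=[5.4889] v=[-1.5203]
Step 31: x=[5.4115] v=[-1.5473]
Step 32: x=[5.3329] v=[-1.5722]
Step 33: x=[5.2532] v=[-1.5949]
Step 34: x=[5.1724] v=[-1.6154]
Step 35: x=[5.0907] v=[-1.6337]
Step 36: x=[5.0082] v=[-1.6498]
Step 37: x=[4.9250] v=[-1.6637]
Step 38: x=[4.8412] v=[-1.6753]
Step 39: x=[4.7570] v=[-1.6846]
Step 40: x=[4.6724] v=[-1.6916]
Step 41: x=[4.5876] v=[-1.6963]
Step 42: x=[4.5027] v=[-1.6987]
Step 43: x=[4.4178] v=[-1.6988]
Step 44: x=[4.3330] v=[-1.6966]
Step 45: x=[4.2484] v=[-1.6920]
Step 46: x=[4.1641] v=[-1.6851]
Step 47: x=[4.0803] v=[-1.6759]
Step 48: x=[3.9971] v=[-1.6645]
Step 49: x=[3.9146] v=[-1.6508]
Step 50: x=[3.8329] v=[-1.6348]
Step 51: x=[3.7521] v=[-1.6166]
Step 52: x=[3.6723] v=[-1.5962]
Step 53: x=[3.5936] v=[-1.5736]
Step 54: x=[3.5162] v=[-1.5489]
Step 55: x=[3.4401] v=[-1.5221]
Step 56: x=[3.3654] v=[-1.4932]
Step 57: x=[3.2923] v=[-1.4623]
Step 58: x=[3.2208] v=[-1.4294]
Step 59: x=[3.1511] v=[-1.3945]
Step 60: x=[3.0832] v=[-1.3577]
Step 61: x=[3.0172] v=[-1.3191]
Step 62: x=[2.9533] v=[-1.2787]
Step 63: x=[2.8915] v=[-1.2365]
v[0] did not become non-negative within 63 steps; using fallback time=3.1500

Answer: 3.1500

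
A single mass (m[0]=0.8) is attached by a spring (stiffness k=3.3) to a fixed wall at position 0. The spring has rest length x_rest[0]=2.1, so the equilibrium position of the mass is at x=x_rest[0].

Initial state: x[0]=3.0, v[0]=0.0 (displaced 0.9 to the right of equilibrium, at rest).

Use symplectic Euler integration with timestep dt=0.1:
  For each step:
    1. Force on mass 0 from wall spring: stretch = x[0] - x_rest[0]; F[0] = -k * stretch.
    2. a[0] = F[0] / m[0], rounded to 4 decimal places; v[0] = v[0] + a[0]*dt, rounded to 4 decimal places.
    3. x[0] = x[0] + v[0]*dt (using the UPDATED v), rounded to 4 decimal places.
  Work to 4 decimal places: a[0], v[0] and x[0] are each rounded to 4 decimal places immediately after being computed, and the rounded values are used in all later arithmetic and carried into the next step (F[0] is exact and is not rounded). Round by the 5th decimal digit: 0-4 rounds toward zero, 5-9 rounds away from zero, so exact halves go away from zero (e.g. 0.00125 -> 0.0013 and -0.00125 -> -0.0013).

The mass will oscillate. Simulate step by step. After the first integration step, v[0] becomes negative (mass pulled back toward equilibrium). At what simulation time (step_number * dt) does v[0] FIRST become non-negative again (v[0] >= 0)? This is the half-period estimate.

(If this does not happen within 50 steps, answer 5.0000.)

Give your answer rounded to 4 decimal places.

Step 0: x=[3.0000] v=[0.0000]
Step 1: x=[2.9629] v=[-0.3713]
Step 2: x=[2.8902] v=[-0.7273]
Step 3: x=[2.7849] v=[-1.0533]
Step 4: x=[2.6513] v=[-1.3358]
Step 5: x=[2.4950] v=[-1.5632]
Step 6: x=[2.3224] v=[-1.7261]
Step 7: x=[2.1406] v=[-1.8178]
Step 8: x=[1.9571] v=[-1.8346]
Step 9: x=[1.7795] v=[-1.7757]
Step 10: x=[1.6152] v=[-1.6435]
Step 11: x=[1.4709] v=[-1.4435]
Step 12: x=[1.3525] v=[-1.1840]
Step 13: x=[1.2649] v=[-0.8757]
Step 14: x=[1.2118] v=[-0.5312]
Step 15: x=[1.1953] v=[-0.1648]
Step 16: x=[1.2161] v=[0.2084]
First v>=0 after going negative at step 16, time=1.6000

Answer: 1.6000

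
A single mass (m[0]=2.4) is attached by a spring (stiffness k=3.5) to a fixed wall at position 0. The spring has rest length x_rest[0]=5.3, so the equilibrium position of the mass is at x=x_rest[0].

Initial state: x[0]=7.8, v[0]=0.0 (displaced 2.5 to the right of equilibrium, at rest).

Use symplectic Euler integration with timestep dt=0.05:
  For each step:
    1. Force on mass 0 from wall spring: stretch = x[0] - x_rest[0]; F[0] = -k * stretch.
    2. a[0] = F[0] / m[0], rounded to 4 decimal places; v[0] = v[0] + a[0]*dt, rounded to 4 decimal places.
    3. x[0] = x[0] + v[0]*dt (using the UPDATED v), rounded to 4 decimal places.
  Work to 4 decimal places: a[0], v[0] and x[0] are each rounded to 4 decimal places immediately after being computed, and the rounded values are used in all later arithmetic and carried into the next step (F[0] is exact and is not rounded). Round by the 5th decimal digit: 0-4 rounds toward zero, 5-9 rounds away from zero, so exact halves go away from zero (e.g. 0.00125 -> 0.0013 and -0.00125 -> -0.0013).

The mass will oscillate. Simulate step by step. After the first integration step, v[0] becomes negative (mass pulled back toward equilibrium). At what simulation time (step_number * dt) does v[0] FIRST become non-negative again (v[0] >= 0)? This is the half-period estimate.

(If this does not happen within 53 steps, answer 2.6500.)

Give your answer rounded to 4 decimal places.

Answer: 2.6500

Derivation:
Step 0: x=[7.8000] v=[0.0000]
Step 1: x=[7.7909] v=[-0.1823]
Step 2: x=[7.7727] v=[-0.3639]
Step 3: x=[7.7455] v=[-0.5442]
Step 4: x=[7.7094] v=[-0.7225]
Step 5: x=[7.6645] v=[-0.8982]
Step 6: x=[7.6110] v=[-1.0706]
Step 7: x=[7.5490] v=[-1.2391]
Step 8: x=[7.4788] v=[-1.4031]
Step 9: x=[7.4007] v=[-1.5620]
Step 10: x=[7.3149] v=[-1.7152]
Step 11: x=[7.2218] v=[-1.8621]
Step 12: x=[7.1217] v=[-2.0022]
Step 13: x=[7.0150] v=[-2.1350]
Step 14: x=[6.9020] v=[-2.2601]
Step 15: x=[6.7832] v=[-2.3769]
Step 16: x=[6.6589] v=[-2.4851]
Step 17: x=[6.5297] v=[-2.5842]
Step 18: x=[6.3960] v=[-2.6739]
Step 19: x=[6.2583] v=[-2.7538]
Step 20: x=[6.1171] v=[-2.8237]
Step 21: x=[5.9729] v=[-2.8833]
Step 22: x=[5.8263] v=[-2.9324]
Step 23: x=[5.6778] v=[-2.9708]
Step 24: x=[5.5279] v=[-2.9984]
Step 25: x=[5.3772] v=[-3.0150]
Step 26: x=[5.2262] v=[-3.0206]
Step 27: x=[5.0754] v=[-3.0152]
Step 28: x=[4.9255] v=[-2.9988]
Step 29: x=[4.7769] v=[-2.9715]
Step 30: x=[4.6302] v=[-2.9334]
Step 31: x=[4.4860] v=[-2.8846]
Step 32: x=[4.3447] v=[-2.8252]
Step 33: x=[4.2069] v=[-2.7555]
Step 34: x=[4.0731] v=[-2.6758]
Step 35: x=[3.9438] v=[-2.5863]
Step 36: x=[3.8194] v=[-2.4874]
Step 37: x=[3.7004] v=[-2.3794]
Step 38: x=[3.5873] v=[-2.2628]
Step 39: x=[3.4804] v=[-2.1379]
Step 40: x=[3.3801] v=[-2.0052]
Step 41: x=[3.2868] v=[-1.8652]
Step 42: x=[3.2009] v=[-1.7184]
Step 43: x=[3.1226] v=[-1.5653]
Step 44: x=[3.0523] v=[-1.4065]
Step 45: x=[2.9902] v=[-1.2426]
Step 46: x=[2.9365] v=[-1.0742]
Step 47: x=[2.8914] v=[-0.9019]
Step 48: x=[2.8551] v=[-0.7263]
Step 49: x=[2.8277] v=[-0.5480]
Step 50: x=[2.8093] v=[-0.3677]
Step 51: x=[2.8000] v=[-0.1861]
Step 52: x=[2.7998] v=[-0.0038]
Step 53: x=[2.8087] v=[0.1785]
First v>=0 after going negative at step 53, time=2.6500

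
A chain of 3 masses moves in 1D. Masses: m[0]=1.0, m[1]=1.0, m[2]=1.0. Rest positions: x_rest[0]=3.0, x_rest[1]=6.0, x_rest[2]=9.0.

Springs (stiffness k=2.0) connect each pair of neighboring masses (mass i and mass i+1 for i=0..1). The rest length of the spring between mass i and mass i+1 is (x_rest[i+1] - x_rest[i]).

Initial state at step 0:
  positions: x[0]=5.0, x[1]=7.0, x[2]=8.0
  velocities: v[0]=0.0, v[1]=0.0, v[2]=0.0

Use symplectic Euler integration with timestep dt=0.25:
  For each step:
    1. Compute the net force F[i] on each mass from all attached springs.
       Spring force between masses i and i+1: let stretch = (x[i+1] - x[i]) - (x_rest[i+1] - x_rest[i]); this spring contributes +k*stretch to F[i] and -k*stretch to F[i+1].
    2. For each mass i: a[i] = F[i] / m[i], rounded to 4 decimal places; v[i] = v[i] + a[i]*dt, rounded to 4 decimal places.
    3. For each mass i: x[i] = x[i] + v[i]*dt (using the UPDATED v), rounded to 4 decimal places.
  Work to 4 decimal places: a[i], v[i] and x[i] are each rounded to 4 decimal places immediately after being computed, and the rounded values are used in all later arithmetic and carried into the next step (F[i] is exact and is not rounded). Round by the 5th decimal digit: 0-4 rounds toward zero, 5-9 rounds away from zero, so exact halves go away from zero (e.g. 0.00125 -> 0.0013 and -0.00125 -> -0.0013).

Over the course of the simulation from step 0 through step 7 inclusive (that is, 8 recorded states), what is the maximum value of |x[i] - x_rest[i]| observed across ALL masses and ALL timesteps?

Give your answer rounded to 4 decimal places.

Step 0: x=[5.0000 7.0000 8.0000] v=[0.0000 0.0000 0.0000]
Step 1: x=[4.8750 6.8750 8.2500] v=[-0.5000 -0.5000 1.0000]
Step 2: x=[4.6250 6.6719 8.7031] v=[-1.0000 -0.8125 1.8125]
Step 3: x=[4.2559 6.4668 9.2773] v=[-1.4766 -0.8204 2.2969]
Step 4: x=[3.7881 6.3367 9.8752] v=[-1.8712 -0.5206 2.3917]
Step 5: x=[3.2639 6.3303 10.4058] v=[-2.0969 -0.0257 2.1225]
Step 6: x=[2.7480 6.4500 10.8020] v=[-2.0637 0.4789 1.5848]
Step 7: x=[2.3198 6.6510 11.0292] v=[-1.7127 0.8039 0.9088]
Max displacement = 2.0292

Answer: 2.0292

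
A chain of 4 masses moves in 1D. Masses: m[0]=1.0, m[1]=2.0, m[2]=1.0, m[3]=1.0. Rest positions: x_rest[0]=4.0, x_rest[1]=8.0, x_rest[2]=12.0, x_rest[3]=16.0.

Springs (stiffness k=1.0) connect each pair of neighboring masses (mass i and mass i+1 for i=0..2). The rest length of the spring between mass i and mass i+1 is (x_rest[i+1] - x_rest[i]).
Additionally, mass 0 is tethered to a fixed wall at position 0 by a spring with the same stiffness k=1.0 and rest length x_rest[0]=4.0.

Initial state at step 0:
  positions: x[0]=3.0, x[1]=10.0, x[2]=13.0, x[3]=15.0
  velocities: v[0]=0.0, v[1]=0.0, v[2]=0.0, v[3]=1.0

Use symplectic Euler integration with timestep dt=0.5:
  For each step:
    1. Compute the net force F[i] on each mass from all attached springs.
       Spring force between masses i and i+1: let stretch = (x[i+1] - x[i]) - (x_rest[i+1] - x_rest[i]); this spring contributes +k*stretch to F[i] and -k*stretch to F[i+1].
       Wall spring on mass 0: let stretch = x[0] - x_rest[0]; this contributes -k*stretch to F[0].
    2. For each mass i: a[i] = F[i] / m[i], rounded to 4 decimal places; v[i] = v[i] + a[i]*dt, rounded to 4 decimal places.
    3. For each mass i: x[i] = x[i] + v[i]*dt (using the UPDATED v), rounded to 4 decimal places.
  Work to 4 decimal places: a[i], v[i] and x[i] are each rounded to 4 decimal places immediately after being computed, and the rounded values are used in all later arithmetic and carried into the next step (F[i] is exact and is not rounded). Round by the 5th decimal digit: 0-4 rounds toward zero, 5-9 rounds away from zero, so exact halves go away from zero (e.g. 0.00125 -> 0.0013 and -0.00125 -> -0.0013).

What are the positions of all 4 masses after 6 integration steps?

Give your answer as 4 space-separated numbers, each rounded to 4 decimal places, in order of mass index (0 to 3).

Answer: 2.8886 8.0440 13.7702 18.5441

Derivation:
Step 0: x=[3.0000 10.0000 13.0000 15.0000] v=[0.0000 0.0000 0.0000 1.0000]
Step 1: x=[4.0000 9.5000 12.7500 16.0000] v=[2.0000 -1.0000 -0.5000 2.0000]
Step 2: x=[5.3750 8.7188 12.5000 17.1875] v=[2.7500 -1.5625 -0.5000 2.3750]
Step 3: x=[6.2422 7.9922 12.4766 18.2032] v=[1.7344 -1.4532 -0.0469 2.0313]
Step 4: x=[5.9864 7.6074 12.7637 18.7872] v=[-0.5117 -0.7696 0.5742 1.1680]
Step 5: x=[4.6392 7.6646 13.2676 18.8654] v=[-2.6944 0.1143 1.0078 0.1563]
Step 6: x=[2.8886 8.0440 13.7702 18.5441] v=[-3.5013 0.7587 1.0052 -0.6426]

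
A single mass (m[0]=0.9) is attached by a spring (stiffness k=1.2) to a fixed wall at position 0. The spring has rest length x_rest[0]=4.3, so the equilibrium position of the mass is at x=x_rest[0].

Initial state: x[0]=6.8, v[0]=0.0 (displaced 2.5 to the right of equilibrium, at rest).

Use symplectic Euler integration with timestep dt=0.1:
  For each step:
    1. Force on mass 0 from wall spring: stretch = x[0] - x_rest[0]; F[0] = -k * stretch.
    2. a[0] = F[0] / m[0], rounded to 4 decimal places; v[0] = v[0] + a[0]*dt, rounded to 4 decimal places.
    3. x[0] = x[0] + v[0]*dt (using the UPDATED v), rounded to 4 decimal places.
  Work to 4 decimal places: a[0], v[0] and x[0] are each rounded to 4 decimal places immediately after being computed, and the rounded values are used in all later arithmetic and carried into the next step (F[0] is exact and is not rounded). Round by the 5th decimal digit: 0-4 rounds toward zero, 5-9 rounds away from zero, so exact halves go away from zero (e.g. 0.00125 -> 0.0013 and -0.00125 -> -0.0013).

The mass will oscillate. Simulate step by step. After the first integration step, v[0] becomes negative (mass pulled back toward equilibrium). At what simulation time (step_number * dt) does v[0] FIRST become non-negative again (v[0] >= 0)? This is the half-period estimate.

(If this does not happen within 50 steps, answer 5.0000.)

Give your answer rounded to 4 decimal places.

Step 0: x=[6.8000] v=[0.0000]
Step 1: x=[6.7667] v=[-0.3333]
Step 2: x=[6.7005] v=[-0.6622]
Step 3: x=[6.6023] v=[-0.9823]
Step 4: x=[6.4734] v=[-1.2893]
Step 5: x=[6.3155] v=[-1.5791]
Step 6: x=[6.1307] v=[-1.8478]
Step 7: x=[5.9215] v=[-2.0919]
Step 8: x=[5.6907] v=[-2.3081]
Step 9: x=[5.4414] v=[-2.4935]
Step 10: x=[5.1768] v=[-2.6457]
Step 11: x=[4.9005] v=[-2.7626]
Step 12: x=[4.6162] v=[-2.8427]
Step 13: x=[4.3277] v=[-2.8849]
Step 14: x=[4.0388] v=[-2.8886]
Step 15: x=[3.7534] v=[-2.8538]
Step 16: x=[3.4753] v=[-2.7809]
Step 17: x=[3.2082] v=[-2.6709]
Step 18: x=[2.9557] v=[-2.5253]
Step 19: x=[2.7211] v=[-2.3461]
Step 20: x=[2.5075] v=[-2.1356]
Step 21: x=[2.3178] v=[-1.8966]
Step 22: x=[2.1546] v=[-1.6323]
Step 23: x=[2.0200] v=[-1.3463]
Step 24: x=[1.9158] v=[-1.0423]
Step 25: x=[1.8434] v=[-0.7244]
Step 26: x=[1.8037] v=[-0.3969]
Step 27: x=[1.7973] v=[-0.0641]
Step 28: x=[1.8243] v=[0.2696]
First v>=0 after going negative at step 28, time=2.8000

Answer: 2.8000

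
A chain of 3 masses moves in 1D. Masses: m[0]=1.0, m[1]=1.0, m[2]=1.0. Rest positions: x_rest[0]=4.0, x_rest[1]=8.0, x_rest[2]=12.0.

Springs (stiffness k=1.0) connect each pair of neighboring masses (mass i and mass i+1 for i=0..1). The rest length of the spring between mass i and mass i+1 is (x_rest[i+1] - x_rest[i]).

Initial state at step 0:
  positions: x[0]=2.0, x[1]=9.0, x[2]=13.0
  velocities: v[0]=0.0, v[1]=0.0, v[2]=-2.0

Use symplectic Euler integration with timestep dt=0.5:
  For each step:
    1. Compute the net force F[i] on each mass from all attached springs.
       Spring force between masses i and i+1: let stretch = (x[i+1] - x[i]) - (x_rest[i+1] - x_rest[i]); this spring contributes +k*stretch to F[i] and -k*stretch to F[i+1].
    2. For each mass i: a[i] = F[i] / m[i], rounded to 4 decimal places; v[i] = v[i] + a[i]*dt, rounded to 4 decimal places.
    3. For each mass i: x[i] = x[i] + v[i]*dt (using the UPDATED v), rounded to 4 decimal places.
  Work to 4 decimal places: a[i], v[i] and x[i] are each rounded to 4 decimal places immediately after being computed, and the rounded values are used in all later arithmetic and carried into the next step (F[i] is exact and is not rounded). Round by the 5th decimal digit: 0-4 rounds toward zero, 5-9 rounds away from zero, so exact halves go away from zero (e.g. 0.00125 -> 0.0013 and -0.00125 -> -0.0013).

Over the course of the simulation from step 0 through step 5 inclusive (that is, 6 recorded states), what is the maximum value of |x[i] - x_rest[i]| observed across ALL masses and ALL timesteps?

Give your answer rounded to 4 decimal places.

Step 0: x=[2.0000 9.0000 13.0000] v=[0.0000 0.0000 -2.0000]
Step 1: x=[2.7500 8.2500 12.0000] v=[1.5000 -1.5000 -2.0000]
Step 2: x=[3.8750 7.0625 11.0625] v=[2.2500 -2.3750 -1.8750]
Step 3: x=[4.7969 6.0781 10.1250] v=[1.8438 -1.9688 -1.8750]
Step 4: x=[5.0391 5.7851 9.1758] v=[0.4844 -0.5860 -1.8985]
Step 5: x=[4.4678 6.1533 8.3789] v=[-1.1426 0.7364 -1.5939]
Max displacement = 3.6211

Answer: 3.6211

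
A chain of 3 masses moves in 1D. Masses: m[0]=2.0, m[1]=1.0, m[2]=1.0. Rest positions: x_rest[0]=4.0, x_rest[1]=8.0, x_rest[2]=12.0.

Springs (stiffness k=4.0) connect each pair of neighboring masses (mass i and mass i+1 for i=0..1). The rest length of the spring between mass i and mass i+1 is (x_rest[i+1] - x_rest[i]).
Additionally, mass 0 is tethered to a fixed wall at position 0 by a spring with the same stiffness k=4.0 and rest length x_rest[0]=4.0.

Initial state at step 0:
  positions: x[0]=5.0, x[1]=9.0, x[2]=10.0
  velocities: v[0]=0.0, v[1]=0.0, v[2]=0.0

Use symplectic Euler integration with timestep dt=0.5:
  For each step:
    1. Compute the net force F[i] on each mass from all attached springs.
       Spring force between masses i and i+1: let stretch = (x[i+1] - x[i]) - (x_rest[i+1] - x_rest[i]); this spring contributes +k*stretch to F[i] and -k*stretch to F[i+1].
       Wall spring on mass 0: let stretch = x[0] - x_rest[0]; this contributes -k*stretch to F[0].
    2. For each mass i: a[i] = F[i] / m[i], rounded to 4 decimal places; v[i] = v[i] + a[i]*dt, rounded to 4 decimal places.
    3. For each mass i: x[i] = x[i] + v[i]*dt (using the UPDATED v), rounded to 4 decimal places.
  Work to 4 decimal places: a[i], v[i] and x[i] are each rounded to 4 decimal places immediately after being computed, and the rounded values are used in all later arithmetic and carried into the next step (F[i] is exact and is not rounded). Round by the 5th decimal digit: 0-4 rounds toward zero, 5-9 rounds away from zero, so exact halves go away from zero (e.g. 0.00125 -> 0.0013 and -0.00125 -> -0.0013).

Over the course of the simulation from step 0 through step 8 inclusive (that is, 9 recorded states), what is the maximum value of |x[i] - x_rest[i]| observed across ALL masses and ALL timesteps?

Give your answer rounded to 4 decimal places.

Step 0: x=[5.0000 9.0000 10.0000] v=[0.0000 0.0000 0.0000]
Step 1: x=[4.5000 6.0000 13.0000] v=[-1.0000 -6.0000 6.0000]
Step 2: x=[2.5000 8.5000 13.0000] v=[-4.0000 5.0000 0.0000]
Step 3: x=[2.2500 9.5000 12.5000] v=[-0.5000 2.0000 -1.0000]
Step 4: x=[4.5000 6.2500 13.0000] v=[4.5000 -6.5000 1.0000]
Step 5: x=[5.3750 8.0000 10.7500] v=[1.7500 3.5000 -4.5000]
Step 6: x=[4.8750 9.8750 9.7500] v=[-1.0000 3.7500 -2.0000]
Step 7: x=[4.4375 6.6250 12.8750] v=[-0.8750 -6.5000 6.2500]
Step 8: x=[2.8750 7.4375 13.7500] v=[-3.1250 1.6250 1.7500]
Max displacement = 2.2500

Answer: 2.2500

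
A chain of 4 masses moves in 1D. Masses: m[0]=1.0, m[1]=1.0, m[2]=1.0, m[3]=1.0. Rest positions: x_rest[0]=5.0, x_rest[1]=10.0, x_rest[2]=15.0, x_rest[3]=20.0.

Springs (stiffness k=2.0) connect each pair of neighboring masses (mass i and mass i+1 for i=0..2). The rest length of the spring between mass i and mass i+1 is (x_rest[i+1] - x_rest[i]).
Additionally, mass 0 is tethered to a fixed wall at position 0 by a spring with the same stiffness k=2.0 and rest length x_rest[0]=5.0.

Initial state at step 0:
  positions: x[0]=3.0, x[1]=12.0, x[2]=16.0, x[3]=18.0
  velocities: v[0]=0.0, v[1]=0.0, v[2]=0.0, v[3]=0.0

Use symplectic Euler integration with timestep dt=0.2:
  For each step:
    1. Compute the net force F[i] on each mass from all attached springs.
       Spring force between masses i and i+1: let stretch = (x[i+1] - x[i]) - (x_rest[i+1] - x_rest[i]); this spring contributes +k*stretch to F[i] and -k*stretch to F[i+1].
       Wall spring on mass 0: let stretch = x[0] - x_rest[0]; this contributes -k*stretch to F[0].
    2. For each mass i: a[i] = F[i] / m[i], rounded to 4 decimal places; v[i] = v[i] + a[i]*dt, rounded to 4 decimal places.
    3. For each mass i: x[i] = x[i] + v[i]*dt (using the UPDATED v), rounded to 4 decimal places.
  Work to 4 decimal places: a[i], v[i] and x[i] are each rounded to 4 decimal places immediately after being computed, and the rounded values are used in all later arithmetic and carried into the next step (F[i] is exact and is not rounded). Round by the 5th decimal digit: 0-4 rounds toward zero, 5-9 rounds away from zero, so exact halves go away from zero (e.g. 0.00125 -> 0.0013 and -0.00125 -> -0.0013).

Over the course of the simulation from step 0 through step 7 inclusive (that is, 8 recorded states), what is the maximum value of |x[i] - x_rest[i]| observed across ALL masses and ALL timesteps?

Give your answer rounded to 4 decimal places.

Answer: 2.2869

Derivation:
Step 0: x=[3.0000 12.0000 16.0000 18.0000] v=[0.0000 0.0000 0.0000 0.0000]
Step 1: x=[3.4800 11.6000 15.8400 18.2400] v=[2.4000 -2.0000 -0.8000 1.2000]
Step 2: x=[4.3312 10.8896 15.5328 18.6880] v=[4.2560 -3.5520 -1.5360 2.2400]
Step 3: x=[5.3606 10.0260 15.1066 19.2836] v=[5.1469 -4.3181 -2.1312 2.9779]
Step 4: x=[6.3344 9.1956 14.6081 19.9450] v=[4.8688 -4.1520 -2.4926 3.3071]
Step 5: x=[7.0303 8.5693 14.1035 20.5795] v=[3.4795 -3.1315 -2.5228 3.1723]
Step 6: x=[7.2869 8.2626 13.6743 21.0959] v=[1.2830 -1.5334 -2.1461 2.5819]
Step 7: x=[7.0386 8.3108 13.4059 21.4186] v=[-1.2415 0.2410 -1.3421 1.6133]
Max displacement = 2.2869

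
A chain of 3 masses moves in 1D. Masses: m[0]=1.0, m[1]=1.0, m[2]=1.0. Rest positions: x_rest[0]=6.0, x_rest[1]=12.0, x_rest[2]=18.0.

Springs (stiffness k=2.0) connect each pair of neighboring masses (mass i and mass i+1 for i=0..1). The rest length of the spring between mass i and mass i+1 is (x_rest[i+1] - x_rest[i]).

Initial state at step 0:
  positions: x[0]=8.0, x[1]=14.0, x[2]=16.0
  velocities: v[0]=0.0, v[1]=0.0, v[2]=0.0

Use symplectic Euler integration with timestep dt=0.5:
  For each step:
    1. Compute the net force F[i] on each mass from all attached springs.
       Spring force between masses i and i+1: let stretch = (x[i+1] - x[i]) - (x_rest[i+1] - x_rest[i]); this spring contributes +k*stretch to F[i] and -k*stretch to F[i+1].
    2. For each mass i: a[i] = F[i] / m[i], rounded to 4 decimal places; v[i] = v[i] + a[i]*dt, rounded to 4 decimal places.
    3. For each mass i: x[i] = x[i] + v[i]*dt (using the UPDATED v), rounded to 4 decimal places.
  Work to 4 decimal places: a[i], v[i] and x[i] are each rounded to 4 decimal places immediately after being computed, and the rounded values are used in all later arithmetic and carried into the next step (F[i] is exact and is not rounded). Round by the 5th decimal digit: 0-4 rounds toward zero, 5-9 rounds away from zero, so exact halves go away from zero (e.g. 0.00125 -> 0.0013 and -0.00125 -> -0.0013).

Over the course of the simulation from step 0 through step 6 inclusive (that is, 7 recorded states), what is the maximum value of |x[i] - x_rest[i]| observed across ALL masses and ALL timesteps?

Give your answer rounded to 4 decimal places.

Step 0: x=[8.0000 14.0000 16.0000] v=[0.0000 0.0000 0.0000]
Step 1: x=[8.0000 12.0000 18.0000] v=[0.0000 -4.0000 4.0000]
Step 2: x=[7.0000 11.0000 20.0000] v=[-2.0000 -2.0000 4.0000]
Step 3: x=[5.0000 12.5000 20.5000] v=[-4.0000 3.0000 1.0000]
Step 4: x=[3.7500 14.2500 20.0000] v=[-2.5000 3.5000 -1.0000]
Step 5: x=[4.7500 13.6250 19.6250] v=[2.0000 -1.2500 -0.7500]
Step 6: x=[7.1875 11.5625 19.2500] v=[4.8750 -4.1250 -0.7500]
Max displacement = 2.5000

Answer: 2.5000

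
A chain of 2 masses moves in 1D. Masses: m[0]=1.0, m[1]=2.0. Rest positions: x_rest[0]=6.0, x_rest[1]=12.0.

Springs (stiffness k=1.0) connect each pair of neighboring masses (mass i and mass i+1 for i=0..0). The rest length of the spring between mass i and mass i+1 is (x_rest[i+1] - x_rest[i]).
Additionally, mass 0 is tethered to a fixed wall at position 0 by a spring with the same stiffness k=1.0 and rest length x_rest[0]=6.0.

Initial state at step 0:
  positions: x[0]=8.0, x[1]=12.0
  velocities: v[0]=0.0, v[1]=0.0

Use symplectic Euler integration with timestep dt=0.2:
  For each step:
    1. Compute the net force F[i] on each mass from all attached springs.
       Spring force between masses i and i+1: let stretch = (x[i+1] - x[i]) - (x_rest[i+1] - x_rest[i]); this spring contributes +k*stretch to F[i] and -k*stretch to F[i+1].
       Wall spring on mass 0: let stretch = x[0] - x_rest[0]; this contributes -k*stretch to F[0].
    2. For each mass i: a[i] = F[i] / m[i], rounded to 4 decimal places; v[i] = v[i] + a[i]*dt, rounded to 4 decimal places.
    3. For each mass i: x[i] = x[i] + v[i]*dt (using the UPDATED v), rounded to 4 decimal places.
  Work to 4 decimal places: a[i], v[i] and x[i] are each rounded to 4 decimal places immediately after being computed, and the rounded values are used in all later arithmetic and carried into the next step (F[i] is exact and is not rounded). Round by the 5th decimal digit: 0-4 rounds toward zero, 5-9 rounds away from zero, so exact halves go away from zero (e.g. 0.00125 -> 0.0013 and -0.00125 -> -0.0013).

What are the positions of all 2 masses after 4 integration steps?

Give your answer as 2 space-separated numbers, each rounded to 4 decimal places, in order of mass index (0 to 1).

Step 0: x=[8.0000 12.0000] v=[0.0000 0.0000]
Step 1: x=[7.8400 12.0400] v=[-0.8000 0.2000]
Step 2: x=[7.5344 12.1160] v=[-1.5280 0.3800]
Step 3: x=[7.1107 12.2204] v=[-2.1186 0.5218]
Step 4: x=[6.6069 12.3426] v=[-2.5188 0.6108]

Answer: 6.6069 12.3426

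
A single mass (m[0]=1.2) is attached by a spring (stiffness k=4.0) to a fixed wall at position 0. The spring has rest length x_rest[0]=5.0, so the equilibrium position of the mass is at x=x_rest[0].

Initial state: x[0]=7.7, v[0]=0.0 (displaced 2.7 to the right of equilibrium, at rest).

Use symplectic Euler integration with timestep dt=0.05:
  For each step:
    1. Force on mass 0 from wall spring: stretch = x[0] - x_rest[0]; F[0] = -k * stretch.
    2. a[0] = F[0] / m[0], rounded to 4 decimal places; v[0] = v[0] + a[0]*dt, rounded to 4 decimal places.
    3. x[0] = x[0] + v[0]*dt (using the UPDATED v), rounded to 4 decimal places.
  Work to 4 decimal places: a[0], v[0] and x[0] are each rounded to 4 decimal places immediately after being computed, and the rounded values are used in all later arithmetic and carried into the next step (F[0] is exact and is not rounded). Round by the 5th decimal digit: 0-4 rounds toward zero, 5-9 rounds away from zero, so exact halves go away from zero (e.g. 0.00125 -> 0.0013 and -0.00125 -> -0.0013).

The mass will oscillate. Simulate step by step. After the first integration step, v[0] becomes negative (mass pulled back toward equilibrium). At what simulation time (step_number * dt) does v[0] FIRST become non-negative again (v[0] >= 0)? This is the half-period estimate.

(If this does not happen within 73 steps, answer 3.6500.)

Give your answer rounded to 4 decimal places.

Step 0: x=[7.7000] v=[0.0000]
Step 1: x=[7.6775] v=[-0.4500]
Step 2: x=[7.6327] v=[-0.8963]
Step 3: x=[7.5659] v=[-1.3351]
Step 4: x=[7.4778] v=[-1.7628]
Step 5: x=[7.3690] v=[-2.1758]
Step 6: x=[7.2405] v=[-2.5706]
Step 7: x=[7.0933] v=[-2.9440]
Step 8: x=[6.9287] v=[-3.2929]
Step 9: x=[6.7480] v=[-3.6144]
Step 10: x=[6.5527] v=[-3.9057]
Step 11: x=[6.3445] v=[-4.1645]
Step 12: x=[6.1251] v=[-4.3886]
Step 13: x=[5.8963] v=[-4.5761]
Step 14: x=[5.6600] v=[-4.7255]
Step 15: x=[5.4182] v=[-4.8355]
Step 16: x=[5.1729] v=[-4.9052]
Step 17: x=[4.9262] v=[-4.9340]
Step 18: x=[4.6801] v=[-4.9217]
Step 19: x=[4.4367] v=[-4.8684]
Step 20: x=[4.1980] v=[-4.7745]
Step 21: x=[3.9660] v=[-4.6408]
Step 22: x=[3.7426] v=[-4.4685]
Step 23: x=[3.5297] v=[-4.2589]
Step 24: x=[3.3290] v=[-4.0139]
Step 25: x=[3.1422] v=[-3.7354]
Step 26: x=[2.9709] v=[-3.4258]
Step 27: x=[2.8165] v=[-3.0876]
Step 28: x=[2.6803] v=[-2.7237]
Step 29: x=[2.5634] v=[-2.3371]
Step 30: x=[2.4669] v=[-1.9310]
Step 31: x=[2.3915] v=[-1.5088]
Step 32: x=[2.3378] v=[-1.0741]
Step 33: x=[2.3063] v=[-0.6304]
Step 34: x=[2.2972] v=[-0.1815]
Step 35: x=[2.3107] v=[0.2690]
First v>=0 after going negative at step 35, time=1.7500

Answer: 1.7500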